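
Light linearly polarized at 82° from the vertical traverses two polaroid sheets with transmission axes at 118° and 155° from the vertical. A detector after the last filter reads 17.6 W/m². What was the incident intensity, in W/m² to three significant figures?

I₀ ≈ 42.2 W/m²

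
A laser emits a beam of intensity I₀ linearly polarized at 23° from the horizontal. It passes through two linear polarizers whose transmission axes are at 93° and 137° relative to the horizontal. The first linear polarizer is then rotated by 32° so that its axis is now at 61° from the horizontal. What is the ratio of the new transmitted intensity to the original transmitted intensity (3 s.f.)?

I_new/I_old ≈ 0.600

Before rotation:
By Malus's law, I₁ = I₀ cos²(93° − 23°) = I₀ cos²(70°) = 0.117 I₀.
I₂ = I₁ cos²(137° − 93°) = 0.117 I₀ · cos²(44°) = 0.06053 I₀.
After rotation:
I₁ = I₀ cos²(61° − 23°) = I₀ cos²(38°) = 0.621 I₀.
I₂ = I₁ cos²(137° − 61°) = 0.621 I₀ · cos²(76°) = 0.03634 I₀.
Ratio = 0.03634 / 0.06053 = 0.6004.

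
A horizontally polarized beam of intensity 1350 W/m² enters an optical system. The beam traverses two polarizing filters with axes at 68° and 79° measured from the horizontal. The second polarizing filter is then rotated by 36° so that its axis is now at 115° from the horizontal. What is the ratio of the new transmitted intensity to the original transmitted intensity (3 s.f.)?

I_new/I_old ≈ 0.483

Before rotation:
I₁ = I₀ cos²(68° − 0°) = I₀ cos²(68°) = 0.1403 I₀.
I₂ = I₁ cos²(79° − 68°) = 0.1403 I₀ · cos²(11°) = 0.1352 I₀.
After rotation:
I₁ = I₀ cos²(68° − 0°) = I₀ cos²(68°) = 0.1403 I₀.
I₂ = I₁ cos²(115° − 68°) = 0.1403 I₀ · cos²(47°) = 0.06527 I₀.
Ratio = 0.06527 / 0.1352 = 0.4827.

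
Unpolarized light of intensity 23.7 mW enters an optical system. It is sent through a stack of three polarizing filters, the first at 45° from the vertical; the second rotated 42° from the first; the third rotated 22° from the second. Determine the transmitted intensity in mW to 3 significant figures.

I ≈ 5.63 mW

Unpolarized light through the first polarizer → I₁ = 23.7 mW/2 = 11.85 mW, polarized at 45°.
I₂ = I₁ · cos²(42°) = 11.85 · 0.5523 = 6.544 mW.
I₃ = I₂ · cos²(22°) = 6.544 · 0.8597 = 5.626 mW.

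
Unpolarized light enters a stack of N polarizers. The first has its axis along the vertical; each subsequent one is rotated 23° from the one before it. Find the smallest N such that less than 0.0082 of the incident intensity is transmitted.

First polarizer halves the unpolarized light: factor 1/2.
Each further stage multiplies by cos²(23°) = 0.8473.
After N polarizers: T = 0.5·0.8473^(N−1). Require T < 0.0082 ⇒ N−1 > ln(0.0082/0.5)/ln(0.8473) = 24.81, so N−1 ≥ 25 and N = 26.
Check: N=26 gives T = 0.007948 < 0.0082; N=25 gives T = 0.00938.

N = 26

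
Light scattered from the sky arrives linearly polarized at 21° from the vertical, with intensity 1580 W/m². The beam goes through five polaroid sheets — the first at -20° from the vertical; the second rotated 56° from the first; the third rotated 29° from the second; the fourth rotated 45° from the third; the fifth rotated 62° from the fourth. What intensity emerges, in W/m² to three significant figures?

I₁ = 1580 W/m² · cos²(41°) = 899.9 W/m².
I₂ = I₁ · cos²(56°) = 899.9 · 0.3127 = 281.4 W/m².
I₃ = I₂ · cos²(29°) = 281.4 · 0.765 = 215.3 W/m².
I₄ = I₃ · cos²(45°) = 215.3 · 0.5 = 107.6 W/m².
I₅ = I₄ · cos²(62°) = 107.6 · 0.2204 = 23.72 W/m².

I ≈ 23.7 W/m²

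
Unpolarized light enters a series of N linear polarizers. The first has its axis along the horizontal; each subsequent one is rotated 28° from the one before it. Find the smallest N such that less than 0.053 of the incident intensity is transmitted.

First polarizer halves the unpolarized light: factor 1/2.
Each further stage multiplies by cos²(28°) = 0.7796.
After N polarizers: T = 0.5·0.7796^(N−1). Require T < 0.053 ⇒ N−1 > ln(0.053/0.5)/ln(0.7796) = 9.01, so N−1 ≥ 10 and N = 11.
Check: N=11 gives T = 0.04146 < 0.053; N=10 gives T = 0.05319.

N = 11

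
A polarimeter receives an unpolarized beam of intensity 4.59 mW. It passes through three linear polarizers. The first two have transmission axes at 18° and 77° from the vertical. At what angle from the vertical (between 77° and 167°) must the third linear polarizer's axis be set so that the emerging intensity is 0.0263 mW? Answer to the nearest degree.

θ ≈ 155°

Unpolarized light through the first polarizer → I₁ = ½ I₀, now polarized at 18°.
I₂ = I₁ cos²(77° − 18°) = 0.5 I₀ · cos²(59°) = 0.1326 I₀.
Target fraction: 0.0263 / 4.59 mW = 0.00573 of I₀.
Need I₃/I₀ = 0.00573, so cos²(θ − 77°) = 0.00573 / 0.1326 = 0.0432.
θ − 77° = arccos(√0.0432) = 78.0°, giving θ ≈ 77 + 78.0 = 155.0°.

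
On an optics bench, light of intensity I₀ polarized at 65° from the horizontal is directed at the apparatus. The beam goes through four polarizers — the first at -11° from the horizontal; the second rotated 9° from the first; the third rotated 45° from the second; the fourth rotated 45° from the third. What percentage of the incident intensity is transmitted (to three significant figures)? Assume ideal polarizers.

I₁ = I₀ cos²(-11° − 65°) = I₀ cos²(76°) = 0.05853 I₀.
I₂ = I₁ cos²(9°) = 0.05853 · 0.9755 I₀ = 0.05709 I₀.
I₃ = I₂ cos²(45°) = 0.05709 · 0.5 I₀ = 0.02855 I₀.
I₄ = I₃ cos²(45°) = 0.02855 · 0.5 I₀ = 0.01427 I₀.
That is 1.427% of the incident intensity.

≈ 1.43%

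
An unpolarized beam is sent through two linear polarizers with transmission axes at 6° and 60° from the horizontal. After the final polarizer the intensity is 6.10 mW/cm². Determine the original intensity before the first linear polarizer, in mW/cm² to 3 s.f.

Unpolarized light through the first polarizer → I₁ = ½ I₀, now polarized at 6°.
I₂ = I₁ cos²(60° − 6°) = 0.5 I₀ · cos²(54°) = 0.1727 I₀.
So 6.10 mW/cm² = 0.1727 I₀, giving I₀ = 6.10/0.1727 = 35.31 mW/cm².

I₀ ≈ 35.3 mW/cm²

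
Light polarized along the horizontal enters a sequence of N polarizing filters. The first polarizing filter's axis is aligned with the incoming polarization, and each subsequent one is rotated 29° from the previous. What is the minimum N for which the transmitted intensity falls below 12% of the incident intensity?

N = 9

First polarizer is aligned with the polarization: full transmission.
Each further stage multiplies by cos²(29°) = 0.765.
After N polarizers: T = 0.765^(N−1). Require T < 0.12 ⇒ N−1 > ln(0.12)/ln(0.765) = 7.91, so N−1 ≥ 8 and N = 9.
Check: N=9 gives T = 0.1172 < 0.12; N=8 gives T = 0.1533.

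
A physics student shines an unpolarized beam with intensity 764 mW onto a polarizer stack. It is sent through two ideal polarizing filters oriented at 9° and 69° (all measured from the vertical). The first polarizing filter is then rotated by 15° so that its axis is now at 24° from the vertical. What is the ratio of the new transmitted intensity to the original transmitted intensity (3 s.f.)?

I_new/I_old ≈ 2.00

Before rotation:
Unpolarized light through the first polarizer → I₁ = ½ I₀, now polarized at 9°.
I₂ = I₁ cos²(69° − 9°) = 0.5 I₀ · cos²(60°) = 0.125 I₀.
After rotation:
Unpolarized light through the first polarizer → I₁ = ½ I₀, now polarized at 24°.
I₂ = I₁ cos²(69° − 24°) = 0.5 I₀ · cos²(45°) = 0.25 I₀.
Ratio = 0.25 / 0.125 = 2.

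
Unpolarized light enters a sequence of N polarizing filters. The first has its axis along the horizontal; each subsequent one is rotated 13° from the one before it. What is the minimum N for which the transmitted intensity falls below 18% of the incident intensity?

N = 21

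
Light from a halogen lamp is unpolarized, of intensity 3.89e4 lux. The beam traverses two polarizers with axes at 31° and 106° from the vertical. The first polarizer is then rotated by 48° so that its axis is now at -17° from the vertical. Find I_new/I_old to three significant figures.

Before rotation:
Unpolarized light through the first polarizer → I₁ = ½ I₀, now polarized at 31°.
I₂ = I₁ cos²(106° − 31°) = 0.5 I₀ · cos²(75°) = 0.03349 I₀.
After rotation:
Unpolarized light through the first polarizer → I₁ = ½ I₀, now polarized at -17°.
Angle between axes 1 and 2: 57°. I₂ = 0.5 I₀ · cos²(57°) = 0.1483 I₀.
Ratio = 0.1483 / 0.03349 = 4.428.

I_new/I_old ≈ 4.43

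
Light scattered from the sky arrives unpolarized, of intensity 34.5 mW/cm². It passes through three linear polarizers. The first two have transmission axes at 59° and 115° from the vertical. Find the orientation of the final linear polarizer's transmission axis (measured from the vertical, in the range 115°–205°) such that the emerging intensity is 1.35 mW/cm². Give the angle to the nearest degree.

Unpolarized light through the first polarizer → I₁ = ½ I₀, now polarized at 59°.
I₂ = I₁ cos²(115° − 59°) = 0.5 I₀ · cos²(56°) = 0.1563 I₀.
Target fraction: 1.35 / 34.5 mW/cm² = 0.03913 of I₀.
Need I₃/I₀ = 0.03913, so cos²(θ − 115°) = 0.03913 / 0.1563 = 0.2503.
θ − 115° = arccos(√0.2503) = 60.0°, giving θ ≈ 115 + 60.0 = 175.0°.

θ ≈ 175°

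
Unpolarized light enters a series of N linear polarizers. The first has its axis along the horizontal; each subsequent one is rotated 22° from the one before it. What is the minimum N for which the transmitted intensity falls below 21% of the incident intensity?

N = 7

First polarizer halves the unpolarized light: factor 1/2.
Each further stage multiplies by cos²(22°) = 0.8597.
After N polarizers: T = 0.5·0.8597^(N−1). Require T < 0.21 ⇒ N−1 > ln(0.21/0.5)/ln(0.8597) = 5.74, so N−1 ≥ 6 and N = 7.
Check: N=7 gives T = 0.2018 < 0.21; N=6 gives T = 0.2348.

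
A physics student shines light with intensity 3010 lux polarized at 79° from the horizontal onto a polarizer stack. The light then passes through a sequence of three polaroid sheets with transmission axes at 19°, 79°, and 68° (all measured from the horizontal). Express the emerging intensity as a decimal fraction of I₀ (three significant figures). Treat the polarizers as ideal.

By Malus's law, I₁ = 3010 lux · cos²(60°) = 752.5 lux.
I₂ = I₁ · cos²(60°) = 752.5 · 0.25 = 188.1 lux.
I₃ = I₂ · cos²(11°) = 188.1 · 0.9636 = 181.3 lux.
Transmitted fraction = 0.06022.

I/I₀ ≈ 0.0602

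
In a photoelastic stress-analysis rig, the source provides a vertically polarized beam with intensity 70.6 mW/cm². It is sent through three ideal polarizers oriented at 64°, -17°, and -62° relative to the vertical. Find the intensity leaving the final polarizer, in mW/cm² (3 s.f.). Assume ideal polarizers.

I ≈ 0.166 mW/cm²

I₁ = 70.6 mW/cm² · cos²(64°) = 13.57 mW/cm².
I₂ = I₁ · cos²(81°) = 13.57 · 0.02447 = 0.332 mW/cm².
I₃ = I₂ · cos²(45°) = 0.332 · 0.5 = 0.166 mW/cm².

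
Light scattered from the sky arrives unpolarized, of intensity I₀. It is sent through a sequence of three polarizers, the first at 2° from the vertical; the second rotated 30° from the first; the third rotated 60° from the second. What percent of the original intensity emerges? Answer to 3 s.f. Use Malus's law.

≈ 9.38%

Unpolarized light through the first polarizer → I₁ = ½ I₀, now polarized at 2°.
I₂ = I₁ cos²(30°) = 0.5 · 0.75 I₀ = 0.375 I₀.
I₃ = I₂ cos²(60°) = 0.375 · 0.25 I₀ = 0.09375 I₀.
That is 9.375% of the incident intensity.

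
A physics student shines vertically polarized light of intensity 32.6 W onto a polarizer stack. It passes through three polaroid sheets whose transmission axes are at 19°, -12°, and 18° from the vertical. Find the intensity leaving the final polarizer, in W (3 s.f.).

I ≈ 16.1 W

By Malus's law, I₁ = 32.6 W · cos²(19°) = 29.14 W.
I₂ = I₁ · cos²(31°) = 29.14 · 0.7347 = 21.41 W.
I₃ = I₂ · cos²(30°) = 21.41 · 0.75 = 16.06 W.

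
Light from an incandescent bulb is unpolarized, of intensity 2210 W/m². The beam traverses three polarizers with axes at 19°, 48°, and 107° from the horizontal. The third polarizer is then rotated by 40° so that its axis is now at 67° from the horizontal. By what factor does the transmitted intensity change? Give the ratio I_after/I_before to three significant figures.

Before rotation:
Unpolarized light through the first polarizer → I₁ = ½ I₀, now polarized at 19°.
I₂ = I₁ cos²(48° − 19°) = 0.5 I₀ · cos²(29°) = 0.3825 I₀.
I₃ = I₂ cos²(107° − 48°) = 0.3825 I₀ · cos²(59°) = 0.1015 I₀.
After rotation:
Unpolarized light through the first polarizer → I₁ = ½ I₀, now polarized at 19°.
I₂ = I₁ cos²(48° − 19°) = 0.5 I₀ · cos²(29°) = 0.3825 I₀.
I₃ = I₂ cos²(67° − 48°) = 0.3825 I₀ · cos²(19°) = 0.3419 I₀.
Ratio = 0.3419 / 0.1015 = 3.37.

I_new/I_old ≈ 3.37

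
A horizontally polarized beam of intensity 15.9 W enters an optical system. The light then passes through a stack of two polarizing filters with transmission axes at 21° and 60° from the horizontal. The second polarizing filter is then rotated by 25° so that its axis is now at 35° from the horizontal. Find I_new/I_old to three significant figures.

I_new/I_old ≈ 1.56

Before rotation:
I₁ = I₀ cos²(21° − 0°) = I₀ cos²(21°) = 0.8716 I₀.
I₂ = I₁ cos²(60° − 21°) = 0.8716 I₀ · cos²(39°) = 0.5264 I₀.
After rotation:
I₁ = I₀ cos²(21° − 0°) = I₀ cos²(21°) = 0.8716 I₀.
I₂ = I₁ cos²(35° − 21°) = 0.8716 I₀ · cos²(14°) = 0.8206 I₀.
Ratio = 0.8206 / 0.5264 = 1.559.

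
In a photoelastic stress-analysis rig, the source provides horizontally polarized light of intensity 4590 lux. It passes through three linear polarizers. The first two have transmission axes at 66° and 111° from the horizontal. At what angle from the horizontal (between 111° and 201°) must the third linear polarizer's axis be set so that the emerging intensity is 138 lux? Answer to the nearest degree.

θ ≈ 164°

I₁ = I₀ cos²(66° − 0°) = I₀ cos²(66°) = 0.1654 I₀.
I₂ = I₁ cos²(111° − 66°) = 0.1654 I₀ · cos²(45°) = 0.08272 I₀.
Target fraction: 138 / 4590 lux = 0.03007 of I₀.
Need I₃/I₀ = 0.03007, so cos²(θ − 111°) = 0.03007 / 0.08272 = 0.3635.
θ − 111° = arccos(√0.3635) = 52.9°, giving θ ≈ 111 + 52.9 = 163.9°.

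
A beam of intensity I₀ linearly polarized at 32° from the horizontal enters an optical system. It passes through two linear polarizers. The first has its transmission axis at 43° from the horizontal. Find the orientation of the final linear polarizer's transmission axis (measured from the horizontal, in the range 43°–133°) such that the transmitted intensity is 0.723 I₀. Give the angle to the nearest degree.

θ ≈ 73°

I₁ = I₀ cos²(43° − 32°) = I₀ cos²(11°) = 0.9636 I₀.
Need I₂/I₀ = 0.723, so cos²(θ − 43°) = 0.723 / 0.9636 = 0.7503.
θ − 43° = arccos(√0.7503) = 30.0°, giving θ ≈ 43 + 30.0 = 73.0°.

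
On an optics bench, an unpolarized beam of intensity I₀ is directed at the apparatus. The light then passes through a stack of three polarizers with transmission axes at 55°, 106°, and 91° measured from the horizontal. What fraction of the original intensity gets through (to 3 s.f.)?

Unpolarized light through the first polarizer → I₁ = ½ I₀, now polarized at 55°.
I₂ = I₁ cos²(106° − 55°) = 0.5 I₀ · cos²(51°) = 0.198 I₀.
I₃ = I₂ cos²(91° − 106°) = 0.198 I₀ · cos²(15°) = 0.1848 I₀.
Transmitted fraction = 0.1848.

≈ 0.185 I₀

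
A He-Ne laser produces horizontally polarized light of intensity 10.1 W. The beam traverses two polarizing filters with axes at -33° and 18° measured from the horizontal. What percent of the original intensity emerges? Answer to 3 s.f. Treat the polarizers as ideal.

≈ 27.9%

By Malus's law, I₁ = 10.1 W · cos²(33°) = 7.104 W.
I₂ = I₁ · cos²(51°) = 7.104 · 0.396 = 2.814 W.
That is 27.86% of the incident intensity.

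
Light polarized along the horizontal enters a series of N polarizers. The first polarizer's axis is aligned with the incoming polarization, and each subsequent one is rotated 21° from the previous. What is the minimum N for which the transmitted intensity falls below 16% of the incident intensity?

N = 15

First polarizer is aligned with the polarization: full transmission.
Each further stage multiplies by cos²(21°) = 0.8716.
After N polarizers: T = 0.8716^(N−1). Require T < 0.16 ⇒ N−1 > ln(0.16)/ln(0.8716) = 13.33, so N−1 ≥ 14 and N = 15.
Check: N=15 gives T = 0.146 < 0.16; N=14 gives T = 0.1675.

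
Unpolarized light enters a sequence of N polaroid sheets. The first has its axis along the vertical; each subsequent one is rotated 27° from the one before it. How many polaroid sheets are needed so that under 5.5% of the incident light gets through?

N = 11

First polarizer halves the unpolarized light: factor 1/2.
Each further stage multiplies by cos²(27°) = 0.7939.
After N polarizers: T = 0.5·0.7939^(N−1). Require T < 0.055 ⇒ N−1 > ln(0.055/0.5)/ln(0.7939) = 9.56, so N−1 ≥ 10 and N = 11.
Check: N=11 gives T = 0.04973 < 0.055; N=10 gives T = 0.06264.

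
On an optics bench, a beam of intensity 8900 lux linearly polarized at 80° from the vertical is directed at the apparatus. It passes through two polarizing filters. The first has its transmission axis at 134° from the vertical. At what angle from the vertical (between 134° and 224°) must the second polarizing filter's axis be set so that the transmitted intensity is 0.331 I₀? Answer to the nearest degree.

θ ≈ 146°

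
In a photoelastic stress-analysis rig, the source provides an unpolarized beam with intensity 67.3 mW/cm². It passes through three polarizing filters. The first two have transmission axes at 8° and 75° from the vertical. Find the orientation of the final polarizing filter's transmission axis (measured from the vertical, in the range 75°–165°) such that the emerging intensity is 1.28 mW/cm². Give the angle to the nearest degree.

Unpolarized light through the first polarizer → I₁ = ½ I₀, now polarized at 8°.
I₂ = I₁ cos²(75° − 8°) = 0.5 I₀ · cos²(67°) = 0.07634 I₀.
Target fraction: 1.28 / 67.3 mW/cm² = 0.01902 of I₀.
Need I₃/I₀ = 0.01902, so cos²(θ − 75°) = 0.01902 / 0.07634 = 0.2492.
θ − 75° = arccos(√0.2492) = 60.1°, giving θ ≈ 75 + 60.1 = 135.1°.

θ ≈ 135°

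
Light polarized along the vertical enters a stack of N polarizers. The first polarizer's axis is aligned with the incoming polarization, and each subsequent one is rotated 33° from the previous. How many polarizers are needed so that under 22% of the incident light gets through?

N = 6

First polarizer is aligned with the polarization: full transmission.
Each further stage multiplies by cos²(33°) = 0.7034.
After N polarizers: T = 0.7034^(N−1). Require T < 0.22 ⇒ N−1 > ln(0.22)/ln(0.7034) = 4.30, so N−1 ≥ 5 and N = 6.
Check: N=6 gives T = 0.1722 < 0.22; N=5 gives T = 0.2448.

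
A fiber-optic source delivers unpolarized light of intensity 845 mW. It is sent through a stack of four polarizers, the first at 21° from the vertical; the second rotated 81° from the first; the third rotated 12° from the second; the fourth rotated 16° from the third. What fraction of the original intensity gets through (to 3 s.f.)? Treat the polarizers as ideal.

Unpolarized light through the first polarizer → I₁ = 845 mW/2 = 422.5 mW, polarized at 21°.
I₂ = I₁ · cos²(81°) = 422.5 · 0.02447 = 10.34 mW.
I₃ = I₂ · cos²(12°) = 10.34 · 0.9568 = 9.892 mW.
I₄ = I₃ · cos²(16°) = 9.892 · 0.924 = 9.141 mW.
Transmitted fraction = 0.01082.

I/I₀ ≈ 0.0108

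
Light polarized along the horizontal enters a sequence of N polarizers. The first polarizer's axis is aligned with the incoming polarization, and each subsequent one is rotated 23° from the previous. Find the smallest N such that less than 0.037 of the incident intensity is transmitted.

N = 21

First polarizer is aligned with the polarization: full transmission.
Each further stage multiplies by cos²(23°) = 0.8473.
After N polarizers: T = 0.8473^(N−1). Require T < 0.037 ⇒ N−1 > ln(0.037)/ln(0.8473) = 19.90, so N−1 ≥ 20 and N = 21.
Check: N=21 gives T = 0.0364 < 0.037; N=20 gives T = 0.04295.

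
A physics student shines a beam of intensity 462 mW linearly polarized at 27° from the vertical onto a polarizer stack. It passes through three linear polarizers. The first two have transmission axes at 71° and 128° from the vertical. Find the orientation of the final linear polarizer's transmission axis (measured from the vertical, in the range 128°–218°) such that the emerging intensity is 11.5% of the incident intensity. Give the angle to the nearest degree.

θ ≈ 158°

I₁ = I₀ cos²(71° − 27°) = I₀ cos²(44°) = 0.5174 I₀.
I₂ = I₁ cos²(128° − 71°) = 0.5174 I₀ · cos²(57°) = 0.1535 I₀.
Need I₃/I₀ = 0.115, so cos²(θ − 128°) = 0.115 / 0.1535 = 0.7492.
θ − 128° = arccos(√0.7492) = 30.1°, giving θ ≈ 128 + 30.1 = 158.1°.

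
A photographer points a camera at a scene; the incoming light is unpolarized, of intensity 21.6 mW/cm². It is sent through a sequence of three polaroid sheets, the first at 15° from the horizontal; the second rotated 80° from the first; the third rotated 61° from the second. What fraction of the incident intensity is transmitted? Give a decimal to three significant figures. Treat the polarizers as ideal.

I/I₀ ≈ 0.00354

Unpolarized light through the first polarizer → I₁ = 21.6 mW/cm²/2 = 10.8 mW/cm², polarized at 15°.
I₂ = I₁ · cos²(80°) = 10.8 · 0.03015 = 0.3257 mW/cm².
I₃ = I₂ · cos²(61°) = 0.3257 · 0.235 = 0.07654 mW/cm².
Transmitted fraction = 0.003544.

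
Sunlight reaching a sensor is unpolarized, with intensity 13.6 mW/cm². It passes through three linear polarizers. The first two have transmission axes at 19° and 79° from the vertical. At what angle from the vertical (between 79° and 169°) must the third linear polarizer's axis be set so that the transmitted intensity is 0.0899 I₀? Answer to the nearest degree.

θ ≈ 111°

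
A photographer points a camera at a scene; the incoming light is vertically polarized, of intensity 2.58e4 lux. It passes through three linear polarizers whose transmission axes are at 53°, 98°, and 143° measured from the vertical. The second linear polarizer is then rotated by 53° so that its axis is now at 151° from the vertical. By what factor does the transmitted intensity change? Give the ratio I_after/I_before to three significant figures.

Before rotation:
By Malus's law, I₁ = I₀ cos²(53° − 0°) = I₀ cos²(53°) = 0.3622 I₀.
I₂ = I₁ cos²(98° − 53°) = 0.3622 I₀ · cos²(45°) = 0.1811 I₀.
I₃ = I₂ cos²(143° − 98°) = 0.1811 I₀ · cos²(45°) = 0.09055 I₀.
After rotation:
I₁ = I₀ cos²(53° − 0°) = I₀ cos²(53°) = 0.3622 I₀.
Angle between axes 1 and 2: 82°. I₂ = 0.3622 I₀ · cos²(82°) = 0.007015 I₀.
I₃ = I₂ cos²(143° − 151°) = 0.007015 I₀ · cos²(8°) = 0.006879 I₀.
Ratio = 0.006879 / 0.09055 = 0.07598.

I_new/I_old ≈ 0.0760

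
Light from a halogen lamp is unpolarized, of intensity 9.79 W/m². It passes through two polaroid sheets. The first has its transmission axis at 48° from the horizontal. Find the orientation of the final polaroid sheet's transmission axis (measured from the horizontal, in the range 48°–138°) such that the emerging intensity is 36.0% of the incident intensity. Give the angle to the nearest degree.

Unpolarized light through the first polarizer → I₁ = ½ I₀, now polarized at 48°.
Need I₂/I₀ = 0.36, so cos²(θ − 48°) = 0.36 / 0.5 = 0.72.
θ − 48° = arccos(√0.72) = 31.9°, giving θ ≈ 48 + 31.9 = 79.9°.

θ ≈ 80°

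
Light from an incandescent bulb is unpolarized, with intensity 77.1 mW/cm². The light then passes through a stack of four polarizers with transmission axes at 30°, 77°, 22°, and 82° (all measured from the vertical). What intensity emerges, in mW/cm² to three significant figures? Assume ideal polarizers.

I ≈ 1.47 mW/cm²

Unpolarized light through the first polarizer → I₁ = 77.1 mW/cm²/2 = 38.55 mW/cm², polarized at 30°.
I₂ = I₁ · cos²(47°) = 38.55 · 0.4651 = 17.93 mW/cm².
I₃ = I₂ · cos²(55°) = 17.93 · 0.329 = 5.899 mW/cm².
I₄ = I₃ · cos²(60°) = 5.899 · 0.25 = 1.475 mW/cm².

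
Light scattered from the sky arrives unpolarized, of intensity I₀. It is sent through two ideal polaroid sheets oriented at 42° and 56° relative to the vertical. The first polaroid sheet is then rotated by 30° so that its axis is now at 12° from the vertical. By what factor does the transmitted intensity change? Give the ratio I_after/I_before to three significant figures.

I_new/I_old ≈ 0.550

Before rotation:
Unpolarized light through the first polarizer → I₁ = ½ I₀, now polarized at 42°.
I₂ = I₁ cos²(56° − 42°) = 0.5 I₀ · cos²(14°) = 0.4707 I₀.
After rotation:
Unpolarized light through the first polarizer → I₁ = ½ I₀, now polarized at 12°.
I₂ = I₁ cos²(56° − 12°) = 0.5 I₀ · cos²(44°) = 0.2587 I₀.
Ratio = 0.2587 / 0.4707 = 0.5496.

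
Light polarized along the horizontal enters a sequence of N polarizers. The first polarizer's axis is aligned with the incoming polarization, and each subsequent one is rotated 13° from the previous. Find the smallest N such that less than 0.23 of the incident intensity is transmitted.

N = 30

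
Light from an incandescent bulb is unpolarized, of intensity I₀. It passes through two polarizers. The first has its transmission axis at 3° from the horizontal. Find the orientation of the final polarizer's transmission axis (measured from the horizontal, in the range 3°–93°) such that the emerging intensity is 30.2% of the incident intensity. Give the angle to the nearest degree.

Unpolarized light through the first polarizer → I₁ = ½ I₀, now polarized at 3°.
Need I₂/I₀ = 0.302, so cos²(θ − 3°) = 0.302 / 0.5 = 0.604.
θ − 3° = arccos(√0.604) = 39.0°, giving θ ≈ 3 + 39.0 = 42.0°.

θ ≈ 42°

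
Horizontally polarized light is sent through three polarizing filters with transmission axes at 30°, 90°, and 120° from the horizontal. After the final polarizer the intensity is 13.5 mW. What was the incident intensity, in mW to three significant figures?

I₀ ≈ 96.0 mW

By Malus's law, I₁ = I₀ cos²(30° − 0°) = I₀ cos²(30°) = 0.75 I₀.
I₂ = I₁ cos²(90° − 30°) = 0.75 I₀ · cos²(60°) = 0.1875 I₀.
I₃ = I₂ cos²(120° − 90°) = 0.1875 I₀ · cos²(30°) = 0.1406 I₀.
So 13.5 mW = 0.1406 I₀, giving I₀ = 13.5/0.1406 = 96 mW.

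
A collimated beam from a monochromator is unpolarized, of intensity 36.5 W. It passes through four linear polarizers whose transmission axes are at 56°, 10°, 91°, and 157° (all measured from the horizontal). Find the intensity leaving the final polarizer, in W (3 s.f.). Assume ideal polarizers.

Unpolarized light through the first polarizer → I₁ = 36.5 W/2 = 18.25 W, polarized at 56°.
I₂ = I₁ · cos²(46°) = 18.25 · 0.4826 = 8.807 W.
I₃ = I₂ · cos²(81°) = 8.807 · 0.02447 = 0.2155 W.
I₄ = I₃ · cos²(66°) = 0.2155 · 0.1654 = 0.03565 W.

I ≈ 0.0357 W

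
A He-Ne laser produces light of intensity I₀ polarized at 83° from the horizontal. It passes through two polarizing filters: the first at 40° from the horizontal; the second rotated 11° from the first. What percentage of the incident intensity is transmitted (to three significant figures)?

I₁ = I₀ cos²(40° − 83°) = I₀ cos²(43°) = 0.5349 I₀.
I₂ = I₁ cos²(11°) = 0.5349 · 0.9636 I₀ = 0.5154 I₀.
That is 51.54% of the incident intensity.

≈ 51.5%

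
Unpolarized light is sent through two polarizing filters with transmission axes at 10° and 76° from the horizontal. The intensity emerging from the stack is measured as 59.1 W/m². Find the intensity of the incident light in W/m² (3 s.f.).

I₀ ≈ 714 W/m²

Unpolarized light through the first polarizer → I₁ = ½ I₀, now polarized at 10°.
I₂ = I₁ cos²(76° − 10°) = 0.5 I₀ · cos²(66°) = 0.08272 I₀.
So 59.1 W/m² = 0.08272 I₀, giving I₀ = 59.1/0.08272 = 714.5 W/m².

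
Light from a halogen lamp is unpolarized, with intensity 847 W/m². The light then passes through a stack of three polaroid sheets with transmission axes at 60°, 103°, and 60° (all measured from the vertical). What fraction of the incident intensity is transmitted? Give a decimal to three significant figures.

Unpolarized light through the first polarizer → I₁ = 847 W/m²/2 = 423.5 W/m², polarized at 60°.
I₂ = I₁ · cos²(43°) = 423.5 · 0.5349 = 226.5 W/m².
I₃ = I₂ · cos²(43°) = 226.5 · 0.5349 = 121.2 W/m².
Transmitted fraction = 0.143.

I/I₀ ≈ 0.143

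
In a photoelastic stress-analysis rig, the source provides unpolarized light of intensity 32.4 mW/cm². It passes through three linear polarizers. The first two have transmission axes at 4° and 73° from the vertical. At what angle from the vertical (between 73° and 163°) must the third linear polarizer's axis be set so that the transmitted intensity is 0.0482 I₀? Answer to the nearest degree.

Unpolarized light through the first polarizer → I₁ = ½ I₀, now polarized at 4°.
I₂ = I₁ cos²(73° − 4°) = 0.5 I₀ · cos²(69°) = 0.06421 I₀.
Need I₃/I₀ = 0.0482, so cos²(θ − 73°) = 0.0482 / 0.06421 = 0.7506.
θ − 73° = arccos(√0.7506) = 30.0°, giving θ ≈ 73 + 30.0 = 103.0°.

θ ≈ 103°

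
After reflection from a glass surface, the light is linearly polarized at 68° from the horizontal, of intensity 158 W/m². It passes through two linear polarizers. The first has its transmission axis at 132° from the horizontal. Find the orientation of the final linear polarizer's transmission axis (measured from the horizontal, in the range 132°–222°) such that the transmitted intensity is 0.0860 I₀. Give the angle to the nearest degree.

θ ≈ 180°

By Malus's law, I₁ = I₀ cos²(132° − 68°) = I₀ cos²(64°) = 0.1922 I₀.
Need I₂/I₀ = 0.086, so cos²(θ − 132°) = 0.086 / 0.1922 = 0.4475.
θ − 132° = arccos(√0.4475) = 48.0°, giving θ ≈ 132 + 48.0 = 180.0°.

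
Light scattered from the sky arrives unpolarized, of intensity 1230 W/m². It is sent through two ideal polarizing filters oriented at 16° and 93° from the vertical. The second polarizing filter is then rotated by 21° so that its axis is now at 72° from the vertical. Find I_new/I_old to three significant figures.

Before rotation:
Unpolarized light through the first polarizer → I₁ = ½ I₀, now polarized at 16°.
I₂ = I₁ cos²(93° − 16°) = 0.5 I₀ · cos²(77°) = 0.0253 I₀.
After rotation:
Unpolarized light through the first polarizer → I₁ = ½ I₀, now polarized at 16°.
I₂ = I₁ cos²(72° − 16°) = 0.5 I₀ · cos²(56°) = 0.1563 I₀.
Ratio = 0.1563 / 0.0253 = 6.179.

I_new/I_old ≈ 6.18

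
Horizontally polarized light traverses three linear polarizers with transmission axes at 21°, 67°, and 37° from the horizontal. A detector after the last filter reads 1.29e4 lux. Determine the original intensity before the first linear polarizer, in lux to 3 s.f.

I₁ = I₀ cos²(21° − 0°) = I₀ cos²(21°) = 0.8716 I₀.
I₂ = I₁ cos²(67° − 21°) = 0.8716 I₀ · cos²(46°) = 0.4206 I₀.
I₃ = I₂ cos²(37° − 67°) = 0.4206 I₀ · cos²(30°) = 0.3154 I₀.
So 1.29e4 lux = 0.3154 I₀, giving I₀ = 1.29e4/0.3154 = 4.09e+04 lux.

I₀ ≈ 4.09e4 lux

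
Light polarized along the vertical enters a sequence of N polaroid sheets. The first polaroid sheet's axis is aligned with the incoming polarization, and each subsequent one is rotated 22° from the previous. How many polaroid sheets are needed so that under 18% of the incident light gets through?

N = 13

First polarizer is aligned with the polarization: full transmission.
Each further stage multiplies by cos²(22°) = 0.8597.
After N polarizers: T = 0.8597^(N−1). Require T < 0.18 ⇒ N−1 > ln(0.18)/ln(0.8597) = 11.34, so N−1 ≥ 12 and N = 13.
Check: N=13 gives T = 0.1629 < 0.18; N=12 gives T = 0.1895.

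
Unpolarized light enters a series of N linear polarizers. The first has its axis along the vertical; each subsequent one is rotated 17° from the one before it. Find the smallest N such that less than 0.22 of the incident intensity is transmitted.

N = 11

First polarizer halves the unpolarized light: factor 1/2.
Each further stage multiplies by cos²(17°) = 0.9145.
After N polarizers: T = 0.5·0.9145^(N−1). Require T < 0.22 ⇒ N−1 > ln(0.22/0.5)/ln(0.9145) = 9.19, so N−1 ≥ 10 and N = 11.
Check: N=11 gives T = 0.2046 < 0.22; N=10 gives T = 0.2237.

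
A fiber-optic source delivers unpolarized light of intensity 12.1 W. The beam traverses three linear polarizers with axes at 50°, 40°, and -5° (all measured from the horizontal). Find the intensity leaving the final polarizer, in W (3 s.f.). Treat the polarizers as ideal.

I ≈ 2.93 W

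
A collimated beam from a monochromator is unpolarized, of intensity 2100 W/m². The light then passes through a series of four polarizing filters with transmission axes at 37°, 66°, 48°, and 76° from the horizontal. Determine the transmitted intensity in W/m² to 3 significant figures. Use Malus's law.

Unpolarized light through the first polarizer → I₁ = 2100 W/m²/2 = 1050 W/m², polarized at 37°.
I₂ = I₁ · cos²(29°) = 1050 · 0.765 = 803.2 W/m².
I₃ = I₂ · cos²(18°) = 803.2 · 0.9045 = 726.5 W/m².
I₄ = I₃ · cos²(28°) = 726.5 · 0.7796 = 566.4 W/m².

I ≈ 566 W/m²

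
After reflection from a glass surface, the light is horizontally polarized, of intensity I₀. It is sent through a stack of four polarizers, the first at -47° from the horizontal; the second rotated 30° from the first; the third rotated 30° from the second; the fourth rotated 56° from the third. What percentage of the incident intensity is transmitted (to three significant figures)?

By Malus's law, I₁ = I₀ cos²(-47° − 0°) = I₀ cos²(47°) = 0.4651 I₀.
I₂ = I₁ cos²(30°) = 0.4651 · 0.75 I₀ = 0.3488 I₀.
I₃ = I₂ cos²(30°) = 0.3488 · 0.75 I₀ = 0.2616 I₀.
I₄ = I₃ cos²(56°) = 0.2616 · 0.3127 I₀ = 0.08181 I₀.
That is 8.181% of the incident intensity.

≈ 8.18%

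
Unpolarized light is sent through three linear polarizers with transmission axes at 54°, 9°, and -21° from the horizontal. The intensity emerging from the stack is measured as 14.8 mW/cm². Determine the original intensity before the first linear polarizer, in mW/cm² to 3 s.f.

Unpolarized light through the first polarizer → I₁ = ½ I₀, now polarized at 54°.
I₂ = I₁ cos²(9° − 54°) = 0.5 I₀ · cos²(45°) = 0.25 I₀.
I₃ = I₂ cos²(-21° − 9°) = 0.25 I₀ · cos²(30°) = 0.1875 I₀.
So 14.8 mW/cm² = 0.1875 I₀, giving I₀ = 14.8/0.1875 = 78.93 mW/cm².

I₀ ≈ 78.9 mW/cm²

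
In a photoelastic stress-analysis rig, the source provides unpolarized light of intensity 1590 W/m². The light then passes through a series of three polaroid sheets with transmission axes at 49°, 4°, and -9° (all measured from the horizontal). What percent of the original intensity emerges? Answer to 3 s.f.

≈ 23.7%

Unpolarized light through the first polarizer → I₁ = 1590 W/m²/2 = 795 W/m², polarized at 49°.
I₂ = I₁ · cos²(45°) = 795 · 0.5 = 397.5 W/m².
I₃ = I₂ · cos²(13°) = 397.5 · 0.9494 = 377.4 W/m².
That is 23.73% of the incident intensity.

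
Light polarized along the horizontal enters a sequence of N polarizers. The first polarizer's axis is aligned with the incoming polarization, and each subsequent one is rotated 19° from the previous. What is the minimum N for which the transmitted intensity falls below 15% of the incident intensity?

First polarizer is aligned with the polarization: full transmission.
Each further stage multiplies by cos²(19°) = 0.894.
After N polarizers: T = 0.894^(N−1). Require T < 0.15 ⇒ N−1 > ln(0.15)/ln(0.894) = 16.93, so N−1 ≥ 17 and N = 18.
Check: N=18 gives T = 0.1489 < 0.15; N=17 gives T = 0.1665.

N = 18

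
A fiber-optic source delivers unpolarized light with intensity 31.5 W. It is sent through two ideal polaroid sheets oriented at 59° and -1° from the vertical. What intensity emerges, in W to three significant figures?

Unpolarized light through the first polarizer → I₁ = 31.5 W/2 = 15.75 W, polarized at 59°.
I₂ = I₁ · cos²(60°) = 15.75 · 0.25 = 3.938 W.

I ≈ 3.94 W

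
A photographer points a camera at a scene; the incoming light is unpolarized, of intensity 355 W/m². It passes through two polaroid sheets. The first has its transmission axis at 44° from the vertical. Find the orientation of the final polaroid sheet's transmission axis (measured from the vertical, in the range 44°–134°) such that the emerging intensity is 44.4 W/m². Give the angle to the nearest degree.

θ ≈ 104°

Unpolarized light through the first polarizer → I₁ = ½ I₀, now polarized at 44°.
Target fraction: 44.4 / 355 W/m² = 0.1251 of I₀.
Need I₂/I₀ = 0.1251, so cos²(θ − 44°) = 0.1251 / 0.5 = 0.2501.
θ − 44° = arccos(√0.2501) = 60.0°, giving θ ≈ 44 + 60.0 = 104.0°.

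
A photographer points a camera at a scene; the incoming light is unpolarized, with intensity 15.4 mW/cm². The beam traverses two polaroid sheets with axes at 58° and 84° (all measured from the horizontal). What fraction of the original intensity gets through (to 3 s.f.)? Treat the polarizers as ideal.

I/I₀ ≈ 0.404

Unpolarized light through the first polarizer → I₁ = 15.4 mW/cm²/2 = 7.7 mW/cm², polarized at 58°.
I₂ = I₁ · cos²(26°) = 7.7 · 0.8078 = 6.22 mW/cm².
Transmitted fraction = 0.4039.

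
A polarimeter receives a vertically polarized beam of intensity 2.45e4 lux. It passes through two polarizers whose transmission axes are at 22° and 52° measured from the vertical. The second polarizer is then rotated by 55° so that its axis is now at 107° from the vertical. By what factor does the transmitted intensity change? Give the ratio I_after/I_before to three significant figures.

I_new/I_old ≈ 0.0101

Before rotation:
I₁ = I₀ cos²(22° − 0°) = I₀ cos²(22°) = 0.8597 I₀.
I₂ = I₁ cos²(52° − 22°) = 0.8597 I₀ · cos²(30°) = 0.6448 I₀.
After rotation:
I₁ = I₀ cos²(22° − 0°) = I₀ cos²(22°) = 0.8597 I₀.
I₂ = I₁ cos²(107° − 22°) = 0.8597 I₀ · cos²(85°) = 0.00653 I₀.
Ratio = 0.00653 / 0.6448 = 0.01013.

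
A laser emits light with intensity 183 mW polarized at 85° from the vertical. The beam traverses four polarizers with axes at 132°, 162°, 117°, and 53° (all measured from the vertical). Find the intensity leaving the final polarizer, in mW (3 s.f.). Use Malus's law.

I ≈ 6.13 mW

By Malus's law, I₁ = 183 mW · cos²(47°) = 85.12 mW.
I₂ = I₁ · cos²(30°) = 85.12 · 0.75 = 63.84 mW.
I₃ = I₂ · cos²(45°) = 63.84 · 0.5 = 31.92 mW.
I₄ = I₃ · cos²(64°) = 31.92 · 0.1922 = 6.134 mW.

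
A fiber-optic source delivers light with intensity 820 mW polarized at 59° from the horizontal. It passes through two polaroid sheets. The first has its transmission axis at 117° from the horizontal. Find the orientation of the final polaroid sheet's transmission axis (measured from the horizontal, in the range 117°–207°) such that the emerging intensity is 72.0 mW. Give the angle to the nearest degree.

By Malus's law, I₁ = I₀ cos²(117° − 59°) = I₀ cos²(58°) = 0.2808 I₀.
Target fraction: 72.0 / 820 mW = 0.0878 of I₀.
Need I₂/I₀ = 0.0878, so cos²(θ − 117°) = 0.0878 / 0.2808 = 0.3127.
θ − 117° = arccos(√0.3127) = 56.0°, giving θ ≈ 117 + 56.0 = 173.0°.

θ ≈ 173°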